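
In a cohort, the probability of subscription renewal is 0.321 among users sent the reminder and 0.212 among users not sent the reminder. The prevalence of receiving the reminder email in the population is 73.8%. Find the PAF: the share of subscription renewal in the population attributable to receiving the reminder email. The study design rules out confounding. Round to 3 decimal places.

PAF ≈ 0.275

Let p₁ = 0.321, p₀ = 0.212.
Overall risk P(Y=1) = π·p₁ + (1−π)·p₀ = 0.738×0.321 + 0.262×0.212 = 0.29244.
Under exogeneity, PAF = [P(Y=1) − p₀] / P(Y=1).
PAF = (0.29244 − 0.212) / 0.29244 ≈ 0.2751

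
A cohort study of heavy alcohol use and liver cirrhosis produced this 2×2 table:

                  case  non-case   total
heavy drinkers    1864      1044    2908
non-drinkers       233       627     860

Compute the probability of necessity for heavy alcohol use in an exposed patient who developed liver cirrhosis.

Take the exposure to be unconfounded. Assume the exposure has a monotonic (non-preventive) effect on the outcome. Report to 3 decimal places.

PN ≈ 0.577

p₁ = P(outcome | exposed) = 1864/2908 = 0.64099
p₀ = P(outcome | unexposed) = 233/860 = 0.27093
Under exogeneity and monotonicity, PN = (p₁ − p₀) / p₁.
PN = (0.64099 − 0.27093) / 0.64099 = 0.37006 / 0.64099 ≈ 0.5773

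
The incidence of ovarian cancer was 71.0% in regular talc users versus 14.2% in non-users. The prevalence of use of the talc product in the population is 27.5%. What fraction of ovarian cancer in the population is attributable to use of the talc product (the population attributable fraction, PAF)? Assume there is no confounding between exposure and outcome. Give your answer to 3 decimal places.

p₁ = 0.71, p₀ = 0.142.
Overall risk P(Y=1) = π·p₁ + (1−π)·p₀ = 0.275×0.71 + 0.725×0.142 = 0.2982.
Under exogeneity, PAF = [P(Y=1) − p₀] / P(Y=1).
PAF = (0.2982 − 0.142) / 0.2982 ≈ 0.5238

PAF ≈ 0.524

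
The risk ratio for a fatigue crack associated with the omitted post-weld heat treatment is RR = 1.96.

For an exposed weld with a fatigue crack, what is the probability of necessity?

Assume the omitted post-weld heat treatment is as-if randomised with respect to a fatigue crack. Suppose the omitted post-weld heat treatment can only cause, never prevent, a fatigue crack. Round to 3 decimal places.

PN ≈ 0.490

Under exogeneity and monotonicity, PN = (RR − 1) / RR = 1 − 1/RR.
PN = (1.96 − 1) / 1.96 = 0.96 / 1.96 ≈ 0.4898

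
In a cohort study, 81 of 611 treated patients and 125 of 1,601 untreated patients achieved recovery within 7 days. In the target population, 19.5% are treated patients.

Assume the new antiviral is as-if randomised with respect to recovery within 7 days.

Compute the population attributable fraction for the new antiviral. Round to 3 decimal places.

PAF ≈ 0.120

p₁ = P(outcome | exposed) = 81/611 = 0.13257
p₀ = P(outcome | unexposed) = 125/1601 = 0.078076
Overall risk P(Y=1) = π·p₁ + (1−π)·p₀ = 0.195×0.13257 + 0.805×0.078076 = 0.088702.
Under exogeneity, PAF = [P(Y=1) − p₀] / P(Y=1).
PAF = (0.088702 − 0.078076) / 0.088702 ≈ 0.1198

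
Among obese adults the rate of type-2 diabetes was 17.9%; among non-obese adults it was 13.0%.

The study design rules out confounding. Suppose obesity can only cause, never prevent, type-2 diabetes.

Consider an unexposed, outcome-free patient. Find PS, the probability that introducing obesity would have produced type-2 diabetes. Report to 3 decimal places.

p₁ = 0.179, p₀ = 0.13.
Under exogeneity and monotonicity, PS = (p₁ − p₀) / (1 − p₀).
PS = (0.179 − 0.13) / (1 − 0.13) = 0.049 / 0.87 ≈ 0.0563

PS ≈ 0.056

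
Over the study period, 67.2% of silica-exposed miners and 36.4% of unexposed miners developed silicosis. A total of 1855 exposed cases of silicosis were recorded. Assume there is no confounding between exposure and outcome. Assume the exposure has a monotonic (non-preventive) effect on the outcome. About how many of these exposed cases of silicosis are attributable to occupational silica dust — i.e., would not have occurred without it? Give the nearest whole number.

p₁ = 0.672, p₀ = 0.364.
PN = (p₁ − p₀)/p₁ = (0.672 − 0.364) / 0.672 ≈ 0.45833.
Attributable cases ≈ PN × (exposed cases) = 0.45833 × 1855 ≈ 850.21.

about 850 cases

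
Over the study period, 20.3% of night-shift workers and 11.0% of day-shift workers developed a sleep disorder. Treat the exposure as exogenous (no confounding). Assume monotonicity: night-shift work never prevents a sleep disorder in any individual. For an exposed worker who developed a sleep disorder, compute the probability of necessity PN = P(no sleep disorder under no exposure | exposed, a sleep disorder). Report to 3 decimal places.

PN ≈ 0.458

p₁ = 0.203, p₀ = 0.11.
Under exogeneity and monotonicity, PN = (p₁ − p₀) / p₁.
PN = (0.203 − 0.11) / 0.203 = 0.093 / 0.203 ≈ 0.4581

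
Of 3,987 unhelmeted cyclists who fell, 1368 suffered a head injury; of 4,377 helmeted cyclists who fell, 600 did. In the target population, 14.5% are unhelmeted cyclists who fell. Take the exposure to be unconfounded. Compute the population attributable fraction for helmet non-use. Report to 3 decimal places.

p₁ = P(outcome | exposed) = 1368/3987 = 0.34312
p₀ = P(outcome | unexposed) = 600/4377 = 0.13708
Overall risk P(Y=1) = π·p₁ + (1−π)·p₀ = 0.145×0.34312 + 0.855×0.13708 = 0.16696.
Under exogeneity, PAF = [P(Y=1) − p₀] / P(Y=1).
PAF = (0.16696 − 0.13708) / 0.16696 ≈ 0.1789

PAF ≈ 0.179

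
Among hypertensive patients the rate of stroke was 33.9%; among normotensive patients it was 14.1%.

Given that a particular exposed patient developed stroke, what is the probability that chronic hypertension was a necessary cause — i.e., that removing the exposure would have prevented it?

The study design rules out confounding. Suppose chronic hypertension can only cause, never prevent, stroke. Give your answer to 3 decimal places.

p₁ = 0.339, p₀ = 0.141.
Under exogeneity and monotonicity, PN = (p₁ − p₀) / p₁.
PN = (0.339 − 0.141) / 0.339 = 0.198 / 0.339 ≈ 0.5841

PN ≈ 0.584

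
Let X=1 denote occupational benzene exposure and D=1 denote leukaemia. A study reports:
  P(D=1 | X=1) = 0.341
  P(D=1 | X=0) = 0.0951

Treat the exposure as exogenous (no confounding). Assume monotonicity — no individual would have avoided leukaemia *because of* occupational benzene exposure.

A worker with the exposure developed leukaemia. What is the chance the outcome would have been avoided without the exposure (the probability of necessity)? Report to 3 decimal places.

Let p₁ = 0.341, p₀ = 0.0951.
Under exogeneity and monotonicity, PN = (p₁ − p₀) / p₁.
PN = (0.341 − 0.0951) / 0.341 = 0.2459 / 0.341 ≈ 0.7211

PN ≈ 0.721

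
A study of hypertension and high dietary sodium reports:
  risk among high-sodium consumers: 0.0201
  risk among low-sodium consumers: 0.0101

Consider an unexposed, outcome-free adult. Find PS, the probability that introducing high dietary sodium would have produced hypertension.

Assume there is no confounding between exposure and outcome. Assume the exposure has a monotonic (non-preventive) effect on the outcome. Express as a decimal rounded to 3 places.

Let p₁ = 0.0201, p₀ = 0.0101.
Under exogeneity and monotonicity, PS = (p₁ − p₀) / (1 − p₀).
PS = (0.0201 − 0.0101) / (1 − 0.0101) = 0.01 / 0.9899 ≈ 0.0101

PS ≈ 0.010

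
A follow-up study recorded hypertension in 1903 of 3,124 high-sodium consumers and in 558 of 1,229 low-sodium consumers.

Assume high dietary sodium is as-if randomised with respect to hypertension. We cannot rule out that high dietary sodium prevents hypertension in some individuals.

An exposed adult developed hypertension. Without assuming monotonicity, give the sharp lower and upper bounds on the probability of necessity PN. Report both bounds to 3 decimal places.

0.255 ≤ PN ≤ 0.896

p₁ = P(outcome | exposed) = 1903/3124 = 0.60915
p₀ = P(outcome | unexposed) = 558/1229 = 0.45403
Under exogeneity alone the bounds on PN are max{0,(p₁−p₀)/p₁} ≤ PN ≤ min{1,(1−p₀)/p₁}.
  lower = (p₁ − p₀)/p₁ = 0.15513 / 0.60915 ≈ 0.2547
  upper = min{1, (1 − p₀)/p₁} = 0.54597 / 0.60915 ≈ 0.8963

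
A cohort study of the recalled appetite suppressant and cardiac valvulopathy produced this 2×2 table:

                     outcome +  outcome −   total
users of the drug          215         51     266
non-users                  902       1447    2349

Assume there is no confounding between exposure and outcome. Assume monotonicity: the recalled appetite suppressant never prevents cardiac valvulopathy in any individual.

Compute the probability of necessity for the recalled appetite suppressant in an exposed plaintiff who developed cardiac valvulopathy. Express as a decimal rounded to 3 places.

PN ≈ 0.525

p₁ = P(outcome | exposed) = 215/266 = 0.80827
p₀ = P(outcome | unexposed) = 902/2349 = 0.38399
Under exogeneity and monotonicity, PN = (p₁ − p₀) / p₁.
PN = (0.80827 − 0.38399) / 0.80827 = 0.42428 / 0.80827 ≈ 0.5249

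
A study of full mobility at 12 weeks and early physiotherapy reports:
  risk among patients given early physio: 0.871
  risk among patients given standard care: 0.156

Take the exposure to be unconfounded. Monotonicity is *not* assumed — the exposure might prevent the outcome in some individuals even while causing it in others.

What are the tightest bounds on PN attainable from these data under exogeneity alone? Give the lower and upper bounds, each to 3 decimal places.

0.821 ≤ PN ≤ 0.969

Let p₁ = 0.871, p₀ = 0.156.
Under exogeneity alone the bounds on PN are max{0,(p₁−p₀)/p₁} ≤ PN ≤ min{1,(1−p₀)/p₁}.
  lower = (p₁ − p₀)/p₁ = 0.715 / 0.871 ≈ 0.8209
  upper = min{1, (1 − p₀)/p₁} = 0.844 / 0.871 ≈ 0.9690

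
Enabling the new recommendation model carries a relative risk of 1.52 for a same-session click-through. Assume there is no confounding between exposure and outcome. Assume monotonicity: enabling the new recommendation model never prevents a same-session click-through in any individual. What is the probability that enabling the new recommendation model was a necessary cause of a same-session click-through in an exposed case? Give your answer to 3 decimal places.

PN ≈ 0.342

Under exogeneity and monotonicity, PN = (RR − 1) / RR = 1 − 1/RR.
PN = (1.52 − 1) / 1.52 = 0.52 / 1.52 ≈ 0.3421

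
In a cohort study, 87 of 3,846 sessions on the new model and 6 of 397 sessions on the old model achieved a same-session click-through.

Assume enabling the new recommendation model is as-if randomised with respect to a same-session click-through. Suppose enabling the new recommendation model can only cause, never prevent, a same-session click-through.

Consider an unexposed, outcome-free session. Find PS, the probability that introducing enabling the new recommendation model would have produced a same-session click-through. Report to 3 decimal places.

p₁ = P(outcome | exposed) = 87/3846 = 0.022621
p₀ = P(outcome | unexposed) = 6/397 = 0.015113
Under exogeneity and monotonicity, PS = (p₁ − p₀) / (1 − p₀).
PS = (0.022621 − 0.015113) / (1 − 0.015113) = 0.0075076 / 0.98489 ≈ 0.0076

PS ≈ 0.008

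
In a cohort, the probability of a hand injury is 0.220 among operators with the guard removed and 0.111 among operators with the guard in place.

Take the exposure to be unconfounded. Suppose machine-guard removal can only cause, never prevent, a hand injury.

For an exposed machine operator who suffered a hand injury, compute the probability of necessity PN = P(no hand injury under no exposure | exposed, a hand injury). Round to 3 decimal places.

PN ≈ 0.495

Let p₁ = 0.22, p₀ = 0.111.
Under exogeneity and monotonicity, PN = (p₁ − p₀) / p₁.
PN = (0.22 − 0.111) / 0.22 = 0.109 / 0.22 ≈ 0.4955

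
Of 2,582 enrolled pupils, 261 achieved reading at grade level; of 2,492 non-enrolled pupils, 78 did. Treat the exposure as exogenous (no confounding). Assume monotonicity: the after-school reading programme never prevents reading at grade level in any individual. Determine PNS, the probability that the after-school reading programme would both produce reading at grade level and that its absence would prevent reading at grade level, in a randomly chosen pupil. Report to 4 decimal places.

PNS ≈ 0.0698

p₁ = P(outcome | exposed) = 261/2582 = 0.10108
p₀ = P(outcome | unexposed) = 78/2492 = 0.0313
Under exogeneity and monotonicity, PNS = p₁ − p₀.
PNS = 0.10108 − 0.0313 = 0.069784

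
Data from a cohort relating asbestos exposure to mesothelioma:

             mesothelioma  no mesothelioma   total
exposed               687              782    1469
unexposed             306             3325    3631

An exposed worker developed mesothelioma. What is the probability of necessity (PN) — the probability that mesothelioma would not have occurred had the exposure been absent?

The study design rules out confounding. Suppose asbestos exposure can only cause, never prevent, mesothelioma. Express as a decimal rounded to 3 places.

p₁ = P(outcome | exposed) = 687/1469 = 0.46767
p₀ = P(outcome | unexposed) = 306/3631 = 0.084274
Under exogeneity and monotonicity, PN = (p₁ − p₀)/p₁.
PN = (0.46767 − 0.084274) / 0.46767 ≈ 0.8198

PN ≈ 0.820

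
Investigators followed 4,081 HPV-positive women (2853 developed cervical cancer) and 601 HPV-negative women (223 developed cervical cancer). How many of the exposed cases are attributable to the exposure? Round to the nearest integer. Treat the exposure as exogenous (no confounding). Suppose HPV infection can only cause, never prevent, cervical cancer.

p₁ = P(outcome | exposed) = 2853/4081 = 0.69909
p₀ = P(outcome | unexposed) = 223/601 = 0.37105
PN = (p₁ − p₀)/p₁ = (0.69909 − 0.37105) / 0.69909 ≈ 0.46924.
Attributable cases ≈ PN × (exposed cases) = 0.46924 × 2853 ≈ 1338.75.

about 1339 cases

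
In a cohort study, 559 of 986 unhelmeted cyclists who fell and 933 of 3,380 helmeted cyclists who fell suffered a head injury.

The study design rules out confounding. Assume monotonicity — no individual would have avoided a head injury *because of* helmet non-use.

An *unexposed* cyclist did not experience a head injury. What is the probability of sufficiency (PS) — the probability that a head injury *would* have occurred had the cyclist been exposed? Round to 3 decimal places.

PS ≈ 0.402

p₁ = P(outcome | exposed) = 559/986 = 0.56694
p₀ = P(outcome | unexposed) = 933/3380 = 0.27604
Under exogeneity and monotonicity, PS = (p₁ − p₀) / (1 − p₀).
PS = (0.56694 − 0.27604) / (1 − 0.27604) = 0.2909 / 0.72396 ≈ 0.4018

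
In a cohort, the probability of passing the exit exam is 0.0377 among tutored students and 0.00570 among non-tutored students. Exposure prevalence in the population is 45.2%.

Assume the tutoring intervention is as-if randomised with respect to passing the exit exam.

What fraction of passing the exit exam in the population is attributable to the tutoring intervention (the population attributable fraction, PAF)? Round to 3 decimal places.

Let p₁ = 0.0377, p₀ = 0.0057.
Overall risk P(Y=1) = π·p₁ + (1−π)·p₀ = 0.452×0.0377 + 0.548×0.0057 = 0.020164.
Under exogeneity, PAF = [P(Y=1) − p₀] / P(Y=1).
PAF = (0.020164 − 0.0057) / 0.020164 ≈ 0.7173

PAF ≈ 0.717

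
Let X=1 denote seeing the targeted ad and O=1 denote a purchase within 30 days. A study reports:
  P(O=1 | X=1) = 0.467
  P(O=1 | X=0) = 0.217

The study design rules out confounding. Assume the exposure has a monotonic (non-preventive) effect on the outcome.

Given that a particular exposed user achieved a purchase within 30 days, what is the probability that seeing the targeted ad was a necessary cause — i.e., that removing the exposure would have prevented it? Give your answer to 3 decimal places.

Let p₁ = 0.467, p₀ = 0.217.
Under exogeneity and monotonicity, PN = (p₁ − p₀) / p₁.
PN = (0.467 − 0.217) / 0.467 = 0.25 / 0.467 ≈ 0.5353

PN ≈ 0.535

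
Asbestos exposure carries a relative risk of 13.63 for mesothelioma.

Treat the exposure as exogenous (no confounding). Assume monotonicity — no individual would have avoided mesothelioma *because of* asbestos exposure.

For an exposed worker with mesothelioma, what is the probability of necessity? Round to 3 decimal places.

Under exogeneity and monotonicity, PN = (RR − 1) / RR = 1 − 1/RR.
PN = (13.63 − 1) / 13.63 = 12.63 / 13.63 ≈ 0.9266

PN ≈ 0.927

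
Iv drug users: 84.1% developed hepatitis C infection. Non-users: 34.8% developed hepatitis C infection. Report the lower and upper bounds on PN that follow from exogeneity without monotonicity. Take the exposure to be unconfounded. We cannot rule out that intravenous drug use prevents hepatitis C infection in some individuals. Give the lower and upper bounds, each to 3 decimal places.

p₁ = 0.841, p₀ = 0.348.
Under exogeneity alone the bounds on PN are max{0,(p₁−p₀)/p₁} ≤ PN ≤ min{1,(1−p₀)/p₁}.
  lower = (p₁ − p₀)/p₁ = 0.493 / 0.841 ≈ 0.5862
  upper = min{1, (1 − p₀)/p₁} = 0.652 / 0.841 ≈ 0.7753

0.586 ≤ PN ≤ 0.775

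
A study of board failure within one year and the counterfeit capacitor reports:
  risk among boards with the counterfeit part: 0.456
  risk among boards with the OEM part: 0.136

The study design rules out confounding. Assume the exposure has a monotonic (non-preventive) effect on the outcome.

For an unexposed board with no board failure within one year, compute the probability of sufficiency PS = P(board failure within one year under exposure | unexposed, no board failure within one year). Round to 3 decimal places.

Let p₁ = 0.456, p₀ = 0.136.
Under exogeneity and monotonicity, PS = (p₁ − p₀) / (1 − p₀).
PS = (0.456 − 0.136) / (1 − 0.136) = 0.32 / 0.864 ≈ 0.3704

PS ≈ 0.370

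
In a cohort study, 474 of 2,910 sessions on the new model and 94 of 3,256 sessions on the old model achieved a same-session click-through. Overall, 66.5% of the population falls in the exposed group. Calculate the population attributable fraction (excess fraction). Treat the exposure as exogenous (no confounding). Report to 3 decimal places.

p₁ = P(outcome | exposed) = 474/2910 = 0.16289
p₀ = P(outcome | unexposed) = 94/3256 = 0.02887
Overall risk P(Y=1) = π·p₁ + (1−π)·p₀ = 0.665×0.16289 + 0.335×0.02887 = 0.11799.
Under exogeneity, PAF = [P(Y=1) − p₀] / P(Y=1).
PAF = (0.11799 − 0.02887) / 0.11799 ≈ 0.7553

PAF ≈ 0.755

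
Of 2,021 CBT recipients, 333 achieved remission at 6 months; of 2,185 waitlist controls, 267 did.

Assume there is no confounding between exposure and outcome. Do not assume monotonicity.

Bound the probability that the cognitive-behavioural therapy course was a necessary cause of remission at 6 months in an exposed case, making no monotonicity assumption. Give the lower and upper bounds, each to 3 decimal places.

0.258 ≤ PN ≤ 1.000

p₁ = P(outcome | exposed) = 333/2021 = 0.16477
p₀ = P(outcome | unexposed) = 267/2185 = 0.1222
Under exogeneity alone the bounds on PN are max{0,(p₁−p₀)/p₁} ≤ PN ≤ min{1,(1−p₀)/p₁}.
  lower = (p₁ − p₀)/p₁ = 0.042573 / 0.16477 ≈ 0.2584
  upper = min{1, (1 − p₀)/p₁} = 0.8778 / 0.16477 ≈ 5.3274 → capped at 1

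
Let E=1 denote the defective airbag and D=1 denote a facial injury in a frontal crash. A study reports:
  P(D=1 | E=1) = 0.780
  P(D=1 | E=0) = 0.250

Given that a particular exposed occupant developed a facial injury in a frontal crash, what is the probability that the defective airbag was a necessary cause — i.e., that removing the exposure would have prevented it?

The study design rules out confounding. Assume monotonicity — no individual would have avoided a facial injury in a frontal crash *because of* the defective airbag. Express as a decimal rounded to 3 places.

PN ≈ 0.679

Let p₁ = 0.78, p₀ = 0.25.
Under exogeneity and monotonicity, PN = (p₁ − p₀) / p₁.
PN = (0.78 − 0.25) / 0.78 = 0.53 / 0.78 ≈ 0.6795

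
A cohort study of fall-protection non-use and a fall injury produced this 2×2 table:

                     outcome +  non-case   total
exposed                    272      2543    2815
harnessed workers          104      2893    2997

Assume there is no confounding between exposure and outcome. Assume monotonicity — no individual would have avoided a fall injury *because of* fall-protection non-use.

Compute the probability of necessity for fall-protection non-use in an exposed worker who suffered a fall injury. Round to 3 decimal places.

p₁ = P(outcome | exposed) = 272/2815 = 0.096625
p₀ = P(outcome | unexposed) = 104/2997 = 0.034701
Under exogeneity and monotonicity, PN = (p₁ − p₀)/p₁.
PN = (0.096625 − 0.034701) / 0.096625 ≈ 0.6409

PN ≈ 0.641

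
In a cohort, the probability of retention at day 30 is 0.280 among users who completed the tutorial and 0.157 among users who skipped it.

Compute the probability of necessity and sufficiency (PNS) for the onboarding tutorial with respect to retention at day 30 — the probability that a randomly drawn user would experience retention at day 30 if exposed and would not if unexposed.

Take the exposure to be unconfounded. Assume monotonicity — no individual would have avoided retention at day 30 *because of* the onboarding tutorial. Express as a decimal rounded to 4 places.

PNS ≈ 0.1230

Let p₁ = 0.28, p₀ = 0.157.
Under exogeneity and monotonicity, PNS = p₁ − p₀.
PNS = 0.28 − 0.157 = 0.123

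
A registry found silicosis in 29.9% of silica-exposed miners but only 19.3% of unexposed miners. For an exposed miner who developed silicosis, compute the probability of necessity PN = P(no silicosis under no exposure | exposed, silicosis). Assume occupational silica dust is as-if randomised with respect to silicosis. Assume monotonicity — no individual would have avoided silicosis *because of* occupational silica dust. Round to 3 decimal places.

p₁ = 0.299, p₀ = 0.193.
Under exogeneity and monotonicity, PN = (p₁ − p₀) / p₁.
PN = (0.299 − 0.193) / 0.299 = 0.106 / 0.299 ≈ 0.3545

PN ≈ 0.355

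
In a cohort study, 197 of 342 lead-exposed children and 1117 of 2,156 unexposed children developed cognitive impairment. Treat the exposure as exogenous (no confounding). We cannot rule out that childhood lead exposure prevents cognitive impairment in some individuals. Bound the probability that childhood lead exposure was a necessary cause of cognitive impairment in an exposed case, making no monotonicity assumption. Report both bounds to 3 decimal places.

0.101 ≤ PN ≤ 0.837

p₁ = P(outcome | exposed) = 197/342 = 0.57602
p₀ = P(outcome | unexposed) = 1117/2156 = 0.51809
Under exogeneity alone the bounds on PN are max{0,(p₁−p₀)/p₁} ≤ PN ≤ min{1,(1−p₀)/p₁}.
  lower = (p₁ − p₀)/p₁ = 0.057934 / 0.57602 ≈ 0.1006
  upper = min{1, (1 − p₀)/p₁} = 0.48191 / 0.57602 ≈ 0.8366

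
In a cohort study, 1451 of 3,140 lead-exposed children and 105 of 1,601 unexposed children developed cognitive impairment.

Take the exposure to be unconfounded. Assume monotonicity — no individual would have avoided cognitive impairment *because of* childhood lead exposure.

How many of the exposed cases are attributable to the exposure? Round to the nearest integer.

about 1245 cases

p₁ = P(outcome | exposed) = 1451/3140 = 0.4621
p₀ = P(outcome | unexposed) = 105/1601 = 0.065584
PN = (p₁ − p₀)/p₁ = (0.4621 − 0.065584) / 0.4621 ≈ 0.85807.
Attributable cases ≈ PN × (exposed cases) = 0.85807 × 1451 ≈ 1245.07.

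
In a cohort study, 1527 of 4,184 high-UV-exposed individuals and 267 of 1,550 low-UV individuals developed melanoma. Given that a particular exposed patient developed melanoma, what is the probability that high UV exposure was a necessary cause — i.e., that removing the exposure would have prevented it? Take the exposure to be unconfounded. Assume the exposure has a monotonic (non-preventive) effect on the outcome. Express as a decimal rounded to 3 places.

p₁ = P(outcome | exposed) = 1527/4184 = 0.36496
p₀ = P(outcome | unexposed) = 267/1550 = 0.17226
Under exogeneity and monotonicity, PN = (p₁ − p₀) / p₁.
PN = (0.36496 − 0.17226) / 0.36496 = 0.1927 / 0.36496 ≈ 0.5280

PN ≈ 0.528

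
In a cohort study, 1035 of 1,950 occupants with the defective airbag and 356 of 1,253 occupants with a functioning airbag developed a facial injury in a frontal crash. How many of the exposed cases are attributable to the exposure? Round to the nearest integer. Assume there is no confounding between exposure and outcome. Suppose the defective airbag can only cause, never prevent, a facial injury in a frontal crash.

about 481 cases

p₁ = P(outcome | exposed) = 1035/1950 = 0.53077
p₀ = P(outcome | unexposed) = 356/1253 = 0.28412
PN = (p₁ − p₀)/p₁ = (0.53077 − 0.28412) / 0.53077 ≈ 0.46470.
Attributable cases ≈ PN × (exposed cases) = 0.46470 × 1035 ≈ 480.97.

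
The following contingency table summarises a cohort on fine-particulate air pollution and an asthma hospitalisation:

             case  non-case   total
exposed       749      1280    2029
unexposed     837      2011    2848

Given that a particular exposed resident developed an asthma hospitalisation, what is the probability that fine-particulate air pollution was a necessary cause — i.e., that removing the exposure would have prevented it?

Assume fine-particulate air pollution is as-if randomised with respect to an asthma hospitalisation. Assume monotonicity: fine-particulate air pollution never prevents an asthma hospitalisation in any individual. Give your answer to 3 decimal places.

PN ≈ 0.204

p₁ = P(outcome | exposed) = 749/2029 = 0.36915
p₀ = P(outcome | unexposed) = 837/2848 = 0.29389
Under exogeneity and monotonicity, PN = (p₁ − p₀)/p₁.
PN = (0.36915 − 0.29389) / 0.36915 ≈ 0.2039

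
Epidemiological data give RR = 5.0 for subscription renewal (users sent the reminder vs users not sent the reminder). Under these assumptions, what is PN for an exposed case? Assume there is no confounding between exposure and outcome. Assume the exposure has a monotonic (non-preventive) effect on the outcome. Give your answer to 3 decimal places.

PN ≈ 0.800

Under exogeneity and monotonicity, PN = (RR − 1) / RR = 1 − 1/RR.
PN = (5.0 − 1) / 5.0 = 4 / 5.0 ≈ 0.8000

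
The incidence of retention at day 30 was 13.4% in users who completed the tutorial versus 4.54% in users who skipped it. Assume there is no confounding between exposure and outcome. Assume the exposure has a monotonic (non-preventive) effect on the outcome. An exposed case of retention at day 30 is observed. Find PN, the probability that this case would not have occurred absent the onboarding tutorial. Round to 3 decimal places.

PN ≈ 0.661

p₁ = 0.134, p₀ = 0.0454.
Under exogeneity and monotonicity, PN = (p₁ − p₀) / p₁.
PN = (0.134 − 0.0454) / 0.134 = 0.0886 / 0.134 ≈ 0.6612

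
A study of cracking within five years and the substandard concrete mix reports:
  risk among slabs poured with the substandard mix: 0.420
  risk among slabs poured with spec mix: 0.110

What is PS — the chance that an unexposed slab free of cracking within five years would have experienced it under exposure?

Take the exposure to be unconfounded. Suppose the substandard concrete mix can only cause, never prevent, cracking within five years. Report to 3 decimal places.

PS ≈ 0.348

Let p₁ = 0.42, p₀ = 0.11.
Under exogeneity and monotonicity, PS = (p₁ − p₀) / (1 − p₀).
PS = (0.42 − 0.11) / (1 − 0.11) = 0.31 / 0.89 ≈ 0.3483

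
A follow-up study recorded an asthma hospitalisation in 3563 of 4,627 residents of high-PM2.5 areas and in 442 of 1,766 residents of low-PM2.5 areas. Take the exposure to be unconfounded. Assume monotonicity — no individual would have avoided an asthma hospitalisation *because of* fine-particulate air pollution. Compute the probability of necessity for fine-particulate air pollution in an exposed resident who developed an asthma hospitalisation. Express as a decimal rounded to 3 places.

p₁ = P(outcome | exposed) = 3563/4627 = 0.77005
p₀ = P(outcome | unexposed) = 442/1766 = 0.25028
Under exogeneity and monotonicity, PN = (p₁ − p₀) / p₁.
PN = (0.77005 − 0.25028) / 0.77005 = 0.51976 / 0.77005 ≈ 0.6750

PN ≈ 0.675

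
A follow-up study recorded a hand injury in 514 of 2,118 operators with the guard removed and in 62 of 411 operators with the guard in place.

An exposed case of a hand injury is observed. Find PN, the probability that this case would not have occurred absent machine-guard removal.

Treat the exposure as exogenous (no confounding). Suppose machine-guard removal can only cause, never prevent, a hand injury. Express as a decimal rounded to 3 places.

p₁ = P(outcome | exposed) = 514/2118 = 0.24268
p₀ = P(outcome | unexposed) = 62/411 = 0.15085
Under exogeneity and monotonicity, PN = (p₁ − p₀) / p₁.
PN = (0.24268 − 0.15085) / 0.24268 = 0.09183 / 0.24268 ≈ 0.3784

PN ≈ 0.378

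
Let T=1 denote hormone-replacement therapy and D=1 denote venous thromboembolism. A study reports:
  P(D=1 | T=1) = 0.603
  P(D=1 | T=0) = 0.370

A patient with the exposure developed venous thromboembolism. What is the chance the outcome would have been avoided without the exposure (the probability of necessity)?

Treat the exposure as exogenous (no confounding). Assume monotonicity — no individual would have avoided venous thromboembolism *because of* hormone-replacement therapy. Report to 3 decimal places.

Let p₁ = 0.603, p₀ = 0.37.
Under exogeneity and monotonicity, PN = (p₁ − p₀) / p₁.
PN = (0.603 − 0.37) / 0.603 = 0.233 / 0.603 ≈ 0.3864

PN ≈ 0.386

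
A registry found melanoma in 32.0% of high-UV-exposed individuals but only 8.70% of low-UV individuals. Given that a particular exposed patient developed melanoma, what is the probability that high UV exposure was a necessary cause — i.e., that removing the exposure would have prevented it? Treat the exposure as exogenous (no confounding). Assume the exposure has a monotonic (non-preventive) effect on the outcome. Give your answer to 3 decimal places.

p₁ = 0.32, p₀ = 0.087.
Under exogeneity and monotonicity, PN = (p₁ − p₀) / p₁.
PN = (0.32 − 0.087) / 0.32 = 0.233 / 0.32 ≈ 0.7281

PN ≈ 0.728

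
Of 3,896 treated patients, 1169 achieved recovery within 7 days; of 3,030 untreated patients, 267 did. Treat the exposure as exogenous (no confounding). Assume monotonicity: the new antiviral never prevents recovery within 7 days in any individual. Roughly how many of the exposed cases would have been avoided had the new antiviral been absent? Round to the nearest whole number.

p₁ = P(outcome | exposed) = 1169/3896 = 0.30005
p₀ = P(outcome | unexposed) = 267/3030 = 0.088119
PN = (p₁ − p₀)/p₁ = (0.30005 − 0.088119) / 0.30005 ≈ 0.70632.
Attributable cases ≈ PN × (exposed cases) = 0.70632 × 1169 ≈ 825.69.

about 826 cases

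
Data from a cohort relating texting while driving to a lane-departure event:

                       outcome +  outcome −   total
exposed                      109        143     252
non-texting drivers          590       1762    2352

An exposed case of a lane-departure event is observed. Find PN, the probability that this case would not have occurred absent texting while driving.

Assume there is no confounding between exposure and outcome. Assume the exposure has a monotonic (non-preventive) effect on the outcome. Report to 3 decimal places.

PN ≈ 0.420

p₁ = P(outcome | exposed) = 109/252 = 0.43254
p₀ = P(outcome | unexposed) = 590/2352 = 0.25085
Under exogeneity and monotonicity, PN = (p₁ − p₀)/p₁.
PN = (0.43254 − 0.25085) / 0.43254 ≈ 0.4201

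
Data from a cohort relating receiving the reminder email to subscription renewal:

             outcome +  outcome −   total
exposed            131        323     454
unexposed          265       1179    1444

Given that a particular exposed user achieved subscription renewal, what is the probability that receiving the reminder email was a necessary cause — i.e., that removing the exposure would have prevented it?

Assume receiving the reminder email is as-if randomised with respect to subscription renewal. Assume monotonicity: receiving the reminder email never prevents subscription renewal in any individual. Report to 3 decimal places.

p₁ = P(outcome | exposed) = 131/454 = 0.28855
p₀ = P(outcome | unexposed) = 265/1444 = 0.18352
Under exogeneity and monotonicity, PN = (p₁ − p₀)/p₁.
PN = (0.28855 − 0.18352) / 0.28855 ≈ 0.3640

PN ≈ 0.364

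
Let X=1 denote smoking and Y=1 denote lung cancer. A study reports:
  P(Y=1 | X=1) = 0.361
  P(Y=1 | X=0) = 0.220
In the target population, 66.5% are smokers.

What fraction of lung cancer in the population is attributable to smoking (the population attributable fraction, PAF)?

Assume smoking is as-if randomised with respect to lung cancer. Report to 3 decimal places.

Let p₁ = 0.361, p₀ = 0.22.
Overall risk P(Y=1) = π·p₁ + (1−π)·p₀ = 0.665×0.361 + 0.335×0.22 = 0.31376.
Under exogeneity, PAF = [P(Y=1) − p₀] / P(Y=1).
PAF = (0.31376 − 0.22) / 0.31376 ≈ 0.2988

PAF ≈ 0.299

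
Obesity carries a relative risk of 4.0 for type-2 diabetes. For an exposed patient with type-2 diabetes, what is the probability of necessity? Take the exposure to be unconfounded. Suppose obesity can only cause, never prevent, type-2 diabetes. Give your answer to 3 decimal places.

PN ≈ 0.750

Under exogeneity and monotonicity, PN = (RR − 1) / RR = 1 − 1/RR.
PN = (4.0 − 1) / 4.0 = 3 / 4.0 ≈ 0.7500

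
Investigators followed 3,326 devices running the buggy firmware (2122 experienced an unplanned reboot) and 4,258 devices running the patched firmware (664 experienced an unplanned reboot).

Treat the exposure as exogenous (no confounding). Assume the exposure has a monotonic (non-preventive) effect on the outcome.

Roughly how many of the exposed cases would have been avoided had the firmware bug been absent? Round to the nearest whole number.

p₁ = P(outcome | exposed) = 2122/3326 = 0.638
p₀ = P(outcome | unexposed) = 664/4258 = 0.15594
PN = (p₁ − p₀)/p₁ = (0.638 − 0.15594) / 0.638 ≈ 0.75558.
Attributable cases ≈ PN × (exposed cases) = 0.75558 × 2122 ≈ 1603.34.

about 1603 cases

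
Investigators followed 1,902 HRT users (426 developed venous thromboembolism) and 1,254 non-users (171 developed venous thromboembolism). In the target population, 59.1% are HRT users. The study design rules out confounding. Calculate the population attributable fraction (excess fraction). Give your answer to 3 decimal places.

p₁ = P(outcome | exposed) = 426/1902 = 0.22397
p₀ = P(outcome | unexposed) = 171/1254 = 0.13636
Overall risk P(Y=1) = π·p₁ + (1−π)·p₀ = 0.591×0.22397 + 0.409×0.13636 = 0.18814.
Under exogeneity, PAF = [P(Y=1) − p₀] / P(Y=1).
PAF = (0.18814 − 0.13636) / 0.18814 ≈ 0.2752

PAF ≈ 0.275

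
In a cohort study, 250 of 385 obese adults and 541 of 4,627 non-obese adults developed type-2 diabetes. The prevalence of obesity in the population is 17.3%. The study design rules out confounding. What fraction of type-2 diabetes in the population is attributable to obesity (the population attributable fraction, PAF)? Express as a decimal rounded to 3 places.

p₁ = P(outcome | exposed) = 250/385 = 0.64935
p₀ = P(outcome | unexposed) = 541/4627 = 0.11692
Overall risk P(Y=1) = π·p₁ + (1−π)·p₀ = 0.173×0.64935 + 0.827×0.11692 = 0.20903.
Under exogeneity, PAF = [P(Y=1) − p₀] / P(Y=1).
PAF = (0.20903 − 0.11692) / 0.20903 ≈ 0.4406

PAF ≈ 0.441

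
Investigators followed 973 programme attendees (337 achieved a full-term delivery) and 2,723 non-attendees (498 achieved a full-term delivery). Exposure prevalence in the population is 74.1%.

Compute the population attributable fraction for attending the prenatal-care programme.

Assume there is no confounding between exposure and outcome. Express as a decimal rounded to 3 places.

PAF ≈ 0.398

p₁ = P(outcome | exposed) = 337/973 = 0.34635
p₀ = P(outcome | unexposed) = 498/2723 = 0.18289
Overall risk P(Y=1) = π·p₁ + (1−π)·p₀ = 0.741×0.34635 + 0.259×0.18289 = 0.30401.
Under exogeneity, PAF = [P(Y=1) − p₀] / P(Y=1).
PAF = (0.30401 − 0.18289) / 0.30401 ≈ 0.3984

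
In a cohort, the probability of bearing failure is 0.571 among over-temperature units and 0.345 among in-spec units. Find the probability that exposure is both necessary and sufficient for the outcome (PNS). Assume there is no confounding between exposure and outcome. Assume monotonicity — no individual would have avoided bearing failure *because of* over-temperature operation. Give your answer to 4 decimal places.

Let p₁ = 0.571, p₀ = 0.345.
Under exogeneity and monotonicity, PNS = p₁ − p₀.
PNS = 0.571 − 0.345 = 0.226

PNS ≈ 0.2260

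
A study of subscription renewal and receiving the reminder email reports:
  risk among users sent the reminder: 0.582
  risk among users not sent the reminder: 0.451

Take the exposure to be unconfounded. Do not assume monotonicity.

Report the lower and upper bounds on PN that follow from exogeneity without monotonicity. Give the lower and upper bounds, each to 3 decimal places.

0.225 ≤ PN ≤ 0.943

Let p₁ = 0.582, p₀ = 0.451.
Under exogeneity alone the bounds on PN are max{0,(p₁−p₀)/p₁} ≤ PN ≤ min{1,(1−p₀)/p₁}.
  lower = (p₁ − p₀)/p₁ = 0.131 / 0.582 ≈ 0.2251
  upper = min{1, (1 − p₀)/p₁} = 0.549 / 0.582 ≈ 0.9433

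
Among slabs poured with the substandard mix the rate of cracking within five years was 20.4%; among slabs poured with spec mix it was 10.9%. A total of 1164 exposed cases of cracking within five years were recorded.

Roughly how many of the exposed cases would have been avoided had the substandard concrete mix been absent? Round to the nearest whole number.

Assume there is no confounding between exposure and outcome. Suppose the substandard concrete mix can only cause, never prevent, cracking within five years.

p₁ = 0.204, p₀ = 0.109.
PN = (p₁ − p₀)/p₁ = (0.204 − 0.109) / 0.204 ≈ 0.46569.
Attributable cases ≈ PN × (exposed cases) = 0.46569 × 1164 ≈ 542.06.

about 542 cases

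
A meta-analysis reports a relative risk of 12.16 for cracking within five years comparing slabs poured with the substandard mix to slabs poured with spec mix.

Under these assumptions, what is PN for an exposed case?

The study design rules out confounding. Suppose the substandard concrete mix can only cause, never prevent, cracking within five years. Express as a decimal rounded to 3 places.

PN ≈ 0.918

Under exogeneity and monotonicity, PN = (RR − 1) / RR = 1 − 1/RR.
PN = (12.16 − 1) / 12.16 = 11.16 / 12.16 ≈ 0.9178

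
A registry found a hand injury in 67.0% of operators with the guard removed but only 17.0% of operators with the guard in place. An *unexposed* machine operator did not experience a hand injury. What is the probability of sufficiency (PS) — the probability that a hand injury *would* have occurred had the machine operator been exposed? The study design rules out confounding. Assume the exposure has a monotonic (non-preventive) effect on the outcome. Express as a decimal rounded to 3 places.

p₁ = 0.67, p₀ = 0.17.
Under exogeneity and monotonicity, PS = (p₁ − p₀) / (1 − p₀).
PS = (0.67 − 0.17) / (1 − 0.17) = 0.5 / 0.83 ≈ 0.6024

PS ≈ 0.602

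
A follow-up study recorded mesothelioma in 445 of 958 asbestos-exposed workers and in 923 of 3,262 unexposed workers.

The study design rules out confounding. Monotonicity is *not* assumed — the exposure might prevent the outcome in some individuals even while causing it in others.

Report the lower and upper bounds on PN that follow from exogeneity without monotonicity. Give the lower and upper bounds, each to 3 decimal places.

0.391 ≤ PN ≤ 1.000

p₁ = P(outcome | exposed) = 445/958 = 0.46451
p₀ = P(outcome | unexposed) = 923/3262 = 0.28296
Under exogeneity alone the bounds on PN are max{0,(p₁−p₀)/p₁} ≤ PN ≤ min{1,(1−p₀)/p₁}.
  lower = (p₁ − p₀)/p₁ = 0.18155 / 0.46451 ≈ 0.3909
  upper = min{1, (1 − p₀)/p₁} = 0.71704 / 0.46451 ≈ 1.5437 → capped at 1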